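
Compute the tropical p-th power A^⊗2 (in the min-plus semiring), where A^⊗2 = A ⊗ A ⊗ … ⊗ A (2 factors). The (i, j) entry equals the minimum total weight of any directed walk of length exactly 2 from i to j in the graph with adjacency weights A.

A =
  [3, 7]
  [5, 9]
A^⊗2 =
  [6, 10]
  [8, 12]

Each entry (A^⊗2)_ij equals the minimum over all length-2 walks i = v_0 → v_1 → … → v_2 = j of Σ_t A[v_t][v_{t+1}]. For example, for (i, j) = (0, 1) we minimise over 2 possible intermediate vertex sequences; the minimum is 10, attained along the walk 0 → 0 → 1.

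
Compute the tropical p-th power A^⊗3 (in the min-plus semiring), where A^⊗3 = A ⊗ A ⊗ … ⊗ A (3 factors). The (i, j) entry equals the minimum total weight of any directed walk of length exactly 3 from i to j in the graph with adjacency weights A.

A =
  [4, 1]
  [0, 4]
A^⊗3 =
  [5, 2]
  [1, 5]

Each entry (A^⊗3)_ij equals the minimum over all length-3 walks i = v_0 → v_1 → … → v_3 = j of Σ_t A[v_t][v_{t+1}]. For example, for (i, j) = (0, 1) we minimise over 4 possible intermediate vertex sequences; the minimum is 2, attained along the walk 0 → 1 → 0 → 1.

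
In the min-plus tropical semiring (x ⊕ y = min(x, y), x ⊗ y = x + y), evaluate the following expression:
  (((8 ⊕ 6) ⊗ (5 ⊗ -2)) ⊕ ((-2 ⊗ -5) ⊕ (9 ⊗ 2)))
(((8 ⊕ 6) ⊗ (5 ⊗ -2)) ⊕ ((-2 ⊗ -5) ⊕ (9 ⊗ 2))) = -7

Expand innermost to outermost. Recall ⊕ takes the minimum of its arguments and ⊗ takes their sum. Working out the expression (((8 ⊕ 6) ⊗ (5 ⊗ -2)) ⊕ ((-2 ⊗ -5) ⊕ (9 ⊗ 2))) gives -7.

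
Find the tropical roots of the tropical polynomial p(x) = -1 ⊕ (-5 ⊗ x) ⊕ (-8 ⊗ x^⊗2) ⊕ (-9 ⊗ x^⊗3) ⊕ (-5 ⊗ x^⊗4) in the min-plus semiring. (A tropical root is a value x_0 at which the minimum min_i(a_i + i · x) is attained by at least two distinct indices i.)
Roots: {-4, 1, 3, 4}

Each tropical root is a break point of the lower envelope of the lines y = a_i + i · x (there are 5 lines, with slopes 0, 1, ..., 4). Only the lines that attain the minimum somewhere contribute to roots; other lines are dominated. Here the surviving (envelope) indices are i = 4, i = 3, i = 2, i = 1, i = 0.
Intersections between consecutive envelope lines give the roots: for adjacent envelope indices i < j the intersection is x = (a_i − a_j) / (j − i). Reading off the sorted break points: {-4, 1, 3, 4}.
Verification: at each break x_0, at least two indices attain the minimum of min_i(a_i + i · x_0).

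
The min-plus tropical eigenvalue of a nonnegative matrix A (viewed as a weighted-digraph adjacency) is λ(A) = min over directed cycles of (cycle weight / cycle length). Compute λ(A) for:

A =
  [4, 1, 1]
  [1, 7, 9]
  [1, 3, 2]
λ(A) = 1

Enumerate directed cycles and compute their means (weight / length). Sample:
  cycle 0 → 0: weight = 4, length = 1, mean = 4/1 ≈ 4.000
  cycle 1 → 1: weight = 7, length = 1, mean = 7/1 ≈ 7.000
  cycle 2 → 2: weight = 2, length = 1, mean = 2/1 ≈ 2.000
  cycle 0 → 1 → 0: weight = 2, length = 2, mean = 2/2 ≈ 1.000
  cycle 0 → 2 → 0: weight = 2, length = 2, mean = 2/2 ≈ 1.000
  cycle 1 → 0 → 1: weight = 2, length = 2, mean = 2/2 ≈ 1.000
Minimum mean = 1.000, attained e.g. along the cycle 0 → 1 → 0 with weight 2 and length 2. So λ(A) = 2/2 = 1.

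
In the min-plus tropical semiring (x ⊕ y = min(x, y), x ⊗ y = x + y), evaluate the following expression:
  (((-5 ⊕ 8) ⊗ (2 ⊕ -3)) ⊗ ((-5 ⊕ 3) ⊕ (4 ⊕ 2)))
(((-5 ⊕ 8) ⊗ (2 ⊕ -3)) ⊗ ((-5 ⊕ 3) ⊕ (4 ⊕ 2))) = -13

Expand innermost to outermost. Recall ⊕ takes the minimum of its arguments and ⊗ takes their sum. Working out the expression (((-5 ⊕ 8) ⊗ (2 ⊕ -3)) ⊗ ((-5 ⊕ 3) ⊕ (4 ⊕ 2))) gives -13.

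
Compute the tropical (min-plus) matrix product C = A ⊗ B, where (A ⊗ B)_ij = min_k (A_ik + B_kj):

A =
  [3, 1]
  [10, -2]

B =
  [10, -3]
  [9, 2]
A ⊗ B =
  [10, 0]
  [7, 0]

Apply the min-plus product entry-by-entry:
  C[0][0] = min over k of (A[0][0] + B[0][0] = 3 + 10 = 13, A[0][1] + B[1][0] = 1 + 9 = 10) = 10 (attained at k = 1)
  C[0][1] = min over k of (A[0][0] + B[0][1] = 3 + -3 = 0, A[0][1] + B[1][1] = 1 + 2 = 3) = 0 (attained at k = 0)
  C[1][0] = min over k of (A[1][0] + B[0][0] = 10 + 10 = 20, A[1][1] + B[1][0] = -2 + 9 = 7) = 7 (attained at k = 1)
  C[1][1] = min over k of (A[1][0] + B[0][1] = 10 + -3 = 7, A[1][1] + B[1][1] = -2 + 2 = 0) = 0 (attained at k = 1)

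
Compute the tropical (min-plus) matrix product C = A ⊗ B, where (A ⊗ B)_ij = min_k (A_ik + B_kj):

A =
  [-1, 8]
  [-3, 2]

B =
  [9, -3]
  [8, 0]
A ⊗ B =
  [8, -4]
  [6, -6]

Apply the min-plus product entry-by-entry:
  C[0][0] = min over k of (A[0][0] + B[0][0] = -1 + 9 = 8, A[0][1] + B[1][0] = 8 + 8 = 16) = 8 (attained at k = 0)
  C[0][1] = min over k of (A[0][0] + B[0][1] = -1 + -3 = -4, A[0][1] + B[1][1] = 8 + 0 = 8) = -4 (attained at k = 0)
  C[1][0] = min over k of (A[1][0] + B[0][0] = -3 + 9 = 6, A[1][1] + B[1][0] = 2 + 8 = 10) = 6 (attained at k = 0)
  C[1][1] = min over k of (A[1][0] + B[0][1] = -3 + -3 = -6, A[1][1] + B[1][1] = 2 + 0 = 2) = -6 (attained at k = 0)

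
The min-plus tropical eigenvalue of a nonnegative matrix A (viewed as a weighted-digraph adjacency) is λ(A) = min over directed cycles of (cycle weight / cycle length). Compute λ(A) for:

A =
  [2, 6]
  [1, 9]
λ(A) = 2

Enumerate directed cycles and compute their means (weight / length). Sample:
  cycle 0 → 0: weight = 2, length = 1, mean = 2/1 ≈ 2.000
  cycle 1 → 1: weight = 9, length = 1, mean = 9/1 ≈ 9.000
  cycle 0 → 1 → 0: weight = 7, length = 2, mean = 7/2 ≈ 3.500
  cycle 1 → 0 → 1: weight = 7, length = 2, mean = 7/2 ≈ 3.500
Minimum mean = 2.000, attained e.g. along the cycle 0 → 0 with weight 2 and length 1. So λ(A) = 2/1 = 2.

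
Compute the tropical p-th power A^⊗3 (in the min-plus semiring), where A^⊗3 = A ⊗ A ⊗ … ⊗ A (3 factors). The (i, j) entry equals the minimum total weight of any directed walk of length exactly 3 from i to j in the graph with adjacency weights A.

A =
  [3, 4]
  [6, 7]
A^⊗3 =
  [9, 10]
  [12, 13]

Each entry (A^⊗3)_ij equals the minimum over all length-3 walks i = v_0 → v_1 → … → v_3 = j of Σ_t A[v_t][v_{t+1}]. For example, for (i, j) = (0, 1) we minimise over 4 possible intermediate vertex sequences; the minimum is 10, attained along the walk 0 → 0 → 0 → 1.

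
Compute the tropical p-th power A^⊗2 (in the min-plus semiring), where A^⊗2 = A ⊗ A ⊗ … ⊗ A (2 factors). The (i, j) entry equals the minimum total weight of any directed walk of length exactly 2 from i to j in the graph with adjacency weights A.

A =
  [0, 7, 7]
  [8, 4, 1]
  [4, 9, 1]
A^⊗2 =
  [0, 7, 7]
  [5, 8, 2]
  [4, 10, 2]

Each entry (A^⊗2)_ij equals the minimum over all length-2 walks i = v_0 → v_1 → … → v_2 = j of Σ_t A[v_t][v_{t+1}]. For example, for (i, j) = (0, 2) we minimise over 3 possible intermediate vertex sequences; the minimum is 7, attained along the walk 0 → 0 → 2.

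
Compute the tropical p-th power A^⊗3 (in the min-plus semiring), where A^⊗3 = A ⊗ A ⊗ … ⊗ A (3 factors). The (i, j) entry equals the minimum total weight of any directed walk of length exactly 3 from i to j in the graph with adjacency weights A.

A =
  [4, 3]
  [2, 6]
A^⊗3 =
  [9, 8]
  [7, 9]

Each entry (A^⊗3)_ij equals the minimum over all length-3 walks i = v_0 → v_1 → … → v_3 = j of Σ_t A[v_t][v_{t+1}]. For example, for (i, j) = (0, 1) we minimise over 4 possible intermediate vertex sequences; the minimum is 8, attained along the walk 0 → 1 → 0 → 1.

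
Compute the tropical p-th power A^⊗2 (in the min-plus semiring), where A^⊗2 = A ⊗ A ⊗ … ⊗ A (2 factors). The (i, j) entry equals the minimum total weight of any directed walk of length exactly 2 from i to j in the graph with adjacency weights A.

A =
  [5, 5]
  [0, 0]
A^⊗2 =
  [5, 5]
  [0, 0]

Each entry (A^⊗2)_ij equals the minimum over all length-2 walks i = v_0 → v_1 → … → v_2 = j of Σ_t A[v_t][v_{t+1}]. For example, for (i, j) = (0, 1) we minimise over 2 possible intermediate vertex sequences; the minimum is 5, attained along the walk 0 → 1 → 1.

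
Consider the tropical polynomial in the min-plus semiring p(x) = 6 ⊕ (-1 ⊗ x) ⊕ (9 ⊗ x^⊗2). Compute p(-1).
p(-1) = -2

A tropical monomial a ⊗ x^⊗i evaluates to a + i · x. Evaluating each term at x = -1:
  Term 0 contributes 6 + 0 · -1 = 6
  Term 1 contributes -1 + 1 · -1 = -2
  Term 2 contributes 9 + 2 · -1 = 7
p(-1) = ⊕ of these = min[6, -2, 7] = -2.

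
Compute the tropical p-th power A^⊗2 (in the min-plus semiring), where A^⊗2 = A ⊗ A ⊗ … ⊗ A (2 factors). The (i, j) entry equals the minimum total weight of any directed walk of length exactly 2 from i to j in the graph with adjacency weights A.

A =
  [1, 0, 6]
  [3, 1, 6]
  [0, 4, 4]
A^⊗2 =
  [2, 1, 6]
  [4, 2, 7]
  [1, 0, 6]

Each entry (A^⊗2)_ij equals the minimum over all length-2 walks i = v_0 → v_1 → … → v_2 = j of Σ_t A[v_t][v_{t+1}]. For example, for (i, j) = (0, 2) we minimise over 3 possible intermediate vertex sequences; the minimum is 6, attained along the walk 0 → 1 → 2.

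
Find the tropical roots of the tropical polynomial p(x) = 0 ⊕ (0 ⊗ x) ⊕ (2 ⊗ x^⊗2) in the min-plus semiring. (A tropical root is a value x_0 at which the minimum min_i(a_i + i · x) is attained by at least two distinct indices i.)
Roots: {-2, 0}

Each tropical root is a break point of the lower envelope of the lines y = a_i + i · x (there are 3 lines, with slopes 0, 1, ..., 2). Only the lines that attain the minimum somewhere contribute to roots; other lines are dominated. Here the surviving (envelope) indices are i = 2, i = 1, i = 0.
Intersections between consecutive envelope lines give the roots: for adjacent envelope indices i < j the intersection is x = (a_i − a_j) / (j − i). Reading off the sorted break points: {-2, 0}.
Verification: at each break x_0, at least two indices attain the minimum of min_i(a_i + i · x_0).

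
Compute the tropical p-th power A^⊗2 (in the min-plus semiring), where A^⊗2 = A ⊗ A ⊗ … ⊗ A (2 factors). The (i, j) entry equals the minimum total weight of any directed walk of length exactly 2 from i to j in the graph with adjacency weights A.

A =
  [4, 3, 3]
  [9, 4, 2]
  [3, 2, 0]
A^⊗2 =
  [6, 5, 3]
  [5, 4, 2]
  [3, 2, 0]

Each entry (A^⊗2)_ij equals the minimum over all length-2 walks i = v_0 → v_1 → … → v_2 = j of Σ_t A[v_t][v_{t+1}]. For example, for (i, j) = (0, 2) we minimise over 3 possible intermediate vertex sequences; the minimum is 3, attained along the walk 0 → 2 → 2.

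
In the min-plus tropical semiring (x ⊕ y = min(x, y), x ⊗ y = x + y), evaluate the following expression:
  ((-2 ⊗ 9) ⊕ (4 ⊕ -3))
((-2 ⊗ 9) ⊕ (4 ⊕ -3)) = -3

Expand innermost to outermost. Recall ⊕ takes the minimum of its arguments and ⊗ takes their sum. Working out the expression ((-2 ⊗ 9) ⊕ (4 ⊕ -3)) gives -3.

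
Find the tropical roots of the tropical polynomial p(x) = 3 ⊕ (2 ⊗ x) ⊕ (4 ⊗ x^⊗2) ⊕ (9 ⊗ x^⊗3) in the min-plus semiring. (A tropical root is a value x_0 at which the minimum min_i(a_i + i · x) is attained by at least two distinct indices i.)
Roots: {-5, -2, 1}

Each tropical root is a break point of the lower envelope of the lines y = a_i + i · x (there are 4 lines, with slopes 0, 1, ..., 3). Only the lines that attain the minimum somewhere contribute to roots; other lines are dominated. Here the surviving (envelope) indices are i = 3, i = 2, i = 1, i = 0.
Intersections between consecutive envelope lines give the roots: for adjacent envelope indices i < j the intersection is x = (a_i − a_j) / (j − i). Reading off the sorted break points: {-5, -2, 1}.
Verification: at each break x_0, at least two indices attain the minimum of min_i(a_i + i · x_0).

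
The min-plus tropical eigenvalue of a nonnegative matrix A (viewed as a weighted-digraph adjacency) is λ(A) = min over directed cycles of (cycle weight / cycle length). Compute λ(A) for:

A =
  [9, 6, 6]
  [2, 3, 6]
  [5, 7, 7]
λ(A) = 3

Enumerate directed cycles and compute their means (weight / length). Sample:
  cycle 0 → 0: weight = 9, length = 1, mean = 9/1 ≈ 9.000
  cycle 1 → 1: weight = 3, length = 1, mean = 3/1 ≈ 3.000
  cycle 2 → 2: weight = 7, length = 1, mean = 7/1 ≈ 7.000
  cycle 0 → 1 → 0: weight = 8, length = 2, mean = 8/2 ≈ 4.000
  cycle 0 → 2 → 0: weight = 11, length = 2, mean = 11/2 ≈ 5.500
  cycle 1 → 0 → 1: weight = 8, length = 2, mean = 8/2 ≈ 4.000
Minimum mean = 3.000, attained e.g. along the cycle 1 → 1 with weight 3 and length 1. So λ(A) = 3/1 = 3.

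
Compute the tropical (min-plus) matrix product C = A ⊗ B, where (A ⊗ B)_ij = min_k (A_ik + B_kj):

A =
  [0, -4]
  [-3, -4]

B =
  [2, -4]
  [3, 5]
A ⊗ B =
  [-1, -4]
  [-1, -7]

Apply the min-plus product entry-by-entry:
  C[0][0] = min over k of (A[0][0] + B[0][0] = 0 + 2 = 2, A[0][1] + B[1][0] = -4 + 3 = -1) = -1 (attained at k = 1)
  C[0][1] = min over k of (A[0][0] + B[0][1] = 0 + -4 = -4, A[0][1] + B[1][1] = -4 + 5 = 1) = -4 (attained at k = 0)
  C[1][0] = min over k of (A[1][0] + B[0][0] = -3 + 2 = -1, A[1][1] + B[1][0] = -4 + 3 = -1) = -1 (attained at k = 0)
  C[1][1] = min over k of (A[1][0] + B[0][1] = -3 + -4 = -7, A[1][1] + B[1][1] = -4 + 5 = 1) = -7 (attained at k = 0)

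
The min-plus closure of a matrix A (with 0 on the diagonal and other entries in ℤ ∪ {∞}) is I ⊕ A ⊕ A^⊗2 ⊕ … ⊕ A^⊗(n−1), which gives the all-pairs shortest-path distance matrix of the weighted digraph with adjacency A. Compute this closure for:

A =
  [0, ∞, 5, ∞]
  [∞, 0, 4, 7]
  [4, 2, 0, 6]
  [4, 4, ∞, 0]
Closure =
  [0, 7, 5, 11]
  [8, 0, 4, 7]
  [4, 2, 0, 6]
  [4, 4, 8, 0]

This is the Floyd-Warshall all-pairs shortest-path computation. For each intermediate vertex k = 0, 1, …, 3, update dist[i][j] ← min(dist[i][j], dist[i][k] + dist[k][j]). The final matrix gives, for each (i, j), the minimum total weight of any directed path from i to j (possibly empty when i = j).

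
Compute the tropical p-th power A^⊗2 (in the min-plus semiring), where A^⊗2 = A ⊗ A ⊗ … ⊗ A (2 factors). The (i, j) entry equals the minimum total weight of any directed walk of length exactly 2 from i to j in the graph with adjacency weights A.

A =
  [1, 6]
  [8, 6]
A^⊗2 =
  [2, 7]
  [9, 12]

Each entry (A^⊗2)_ij equals the minimum over all length-2 walks i = v_0 → v_1 → … → v_2 = j of Σ_t A[v_t][v_{t+1}]. For example, for (i, j) = (0, 1) we minimise over 2 possible intermediate vertex sequences; the minimum is 7, attained along the walk 0 → 0 → 1.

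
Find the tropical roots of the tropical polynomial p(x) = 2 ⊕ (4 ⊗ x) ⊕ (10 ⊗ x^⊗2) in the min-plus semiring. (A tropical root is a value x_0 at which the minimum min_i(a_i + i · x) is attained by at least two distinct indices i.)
Roots: {-6, -2}

Each tropical root is a break point of the lower envelope of the lines y = a_i + i · x (there are 3 lines, with slopes 0, 1, ..., 2). Only the lines that attain the minimum somewhere contribute to roots; other lines are dominated. Here the surviving (envelope) indices are i = 2, i = 1, i = 0.
Intersections between consecutive envelope lines give the roots: for adjacent envelope indices i < j the intersection is x = (a_i − a_j) / (j − i). Reading off the sorted break points: {-6, -2}.
Verification: at each break x_0, at least two indices attain the minimum of min_i(a_i + i · x_0).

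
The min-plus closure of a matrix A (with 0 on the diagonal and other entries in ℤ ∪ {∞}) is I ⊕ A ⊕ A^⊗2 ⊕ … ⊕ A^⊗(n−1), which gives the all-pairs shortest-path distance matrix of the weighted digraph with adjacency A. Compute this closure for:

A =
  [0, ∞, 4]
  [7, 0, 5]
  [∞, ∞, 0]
Closure =
  [0, ∞, 4]
  [7, 0, 5]
  [∞, ∞, 0]

This is the Floyd-Warshall all-pairs shortest-path computation. For each intermediate vertex k = 0, 1, …, 2, update dist[i][j] ← min(dist[i][j], dist[i][k] + dist[k][j]). The final matrix gives, for each (i, j), the minimum total weight of any directed path from i to j (possibly empty when i = j).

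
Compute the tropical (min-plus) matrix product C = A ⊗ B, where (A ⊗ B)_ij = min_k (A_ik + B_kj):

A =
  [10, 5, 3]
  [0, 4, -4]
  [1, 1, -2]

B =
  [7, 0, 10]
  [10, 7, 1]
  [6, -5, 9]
A ⊗ B =
  [9, -2, 6]
  [2, -9, 5]
  [4, -7, 2]

Apply the min-plus product entry-by-entry:
  C[0][0] = min over k of (A[0][0] + B[0][0] = 10 + 7 = 17, A[0][1] + B[1][0] = 5 + 10 = 15, A[0][2] + B[2][0] = 3 + 6 = 9) = 9 (attained at k = 2)
  C[0][1] = min over k of (A[0][0] + B[0][1] = 10 + 0 = 10, A[0][1] + B[1][1] = 5 + 7 = 12, A[0][2] + B[2][1] = 3 + -5 = -2) = -2 (attained at k = 2)
  C[0][2] = min over k of (A[0][0] + B[0][2] = 10 + 10 = 20, A[0][1] + B[1][2] = 5 + 1 = 6, A[0][2] + B[2][2] = 3 + 9 = 12) = 6 (attained at k = 1)
  C[1][0] = min over k of (A[1][0] + B[0][0] = 0 + 7 = 7, A[1][1] + B[1][0] = 4 + 10 = 14, A[1][2] + B[2][0] = -4 + 6 = 2) = 2 (attained at k = 2)
  C[1][1] = min over k of (A[1][0] + B[0][1] = 0 + 0 = 0, A[1][1] + B[1][1] = 4 + 7 = 11, A[1][2] + B[2][1] = -4 + -5 = -9) = -9 (attained at k = 2)
  C[1][2] = min over k of (A[1][0] + B[0][2] = 0 + 10 = 10, A[1][1] + B[1][2] = 4 + 1 = 5, A[1][2] + B[2][2] = -4 + 9 = 5) = 5 (attained at k = 1)
  C[2][0] = min over k of (A[2][0] + B[0][0] = 1 + 7 = 8, A[2][1] + B[1][0] = 1 + 10 = 11, A[2][2] + B[2][0] = -2 + 6 = 4) = 4 (attained at k = 2)
  C[2][1] = min over k of (A[2][0] + B[0][1] = 1 + 0 = 1, A[2][1] + B[1][1] = 1 + 7 = 8, A[2][2] + B[2][1] = -2 + -5 = -7) = -7 (attained at k = 2)
  C[2][2] = min over k of (A[2][0] + B[0][2] = 1 + 10 = 11, A[2][1] + B[1][2] = 1 + 1 = 2, A[2][2] + B[2][2] = -2 + 9 = 7) = 2 (attained at k = 1)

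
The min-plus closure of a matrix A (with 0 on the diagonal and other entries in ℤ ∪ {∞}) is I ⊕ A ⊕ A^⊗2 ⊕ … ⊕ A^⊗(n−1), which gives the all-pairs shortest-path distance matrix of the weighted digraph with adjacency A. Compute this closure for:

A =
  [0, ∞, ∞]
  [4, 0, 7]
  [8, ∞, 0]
Closure =
  [0, ∞, ∞]
  [4, 0, 7]
  [8, ∞, 0]

This is the Floyd-Warshall all-pairs shortest-path computation. For each intermediate vertex k = 0, 1, …, 2, update dist[i][j] ← min(dist[i][j], dist[i][k] + dist[k][j]). The final matrix gives, for each (i, j), the minimum total weight of any directed path from i to j (possibly empty when i = j).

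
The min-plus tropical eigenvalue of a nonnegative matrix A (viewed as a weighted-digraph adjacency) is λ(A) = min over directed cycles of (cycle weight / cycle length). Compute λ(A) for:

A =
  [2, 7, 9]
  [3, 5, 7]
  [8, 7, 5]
λ(A) = 2

Enumerate directed cycles and compute their means (weight / length). Sample:
  cycle 0 → 0: weight = 2, length = 1, mean = 2/1 ≈ 2.000
  cycle 1 → 1: weight = 5, length = 1, mean = 5/1 ≈ 5.000
  cycle 2 → 2: weight = 5, length = 1, mean = 5/1 ≈ 5.000
  cycle 0 → 1 → 0: weight = 10, length = 2, mean = 10/2 ≈ 5.000
  cycle 0 → 2 → 0: weight = 17, length = 2, mean = 17/2 ≈ 8.500
  cycle 1 → 0 → 1: weight = 10, length = 2, mean = 10/2 ≈ 5.000
Minimum mean = 2.000, attained e.g. along the cycle 0 → 0 with weight 2 and length 1. So λ(A) = 2/1 = 2.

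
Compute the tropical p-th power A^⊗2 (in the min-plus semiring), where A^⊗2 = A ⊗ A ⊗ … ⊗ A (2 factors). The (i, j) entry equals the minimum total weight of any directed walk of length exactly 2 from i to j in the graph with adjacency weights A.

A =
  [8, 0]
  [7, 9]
A^⊗2 =
  [7, 8]
  [15, 7]

Each entry (A^⊗2)_ij equals the minimum over all length-2 walks i = v_0 → v_1 → … → v_2 = j of Σ_t A[v_t][v_{t+1}]. For example, for (i, j) = (0, 1) we minimise over 2 possible intermediate vertex sequences; the minimum is 8, attained along the walk 0 → 0 → 1.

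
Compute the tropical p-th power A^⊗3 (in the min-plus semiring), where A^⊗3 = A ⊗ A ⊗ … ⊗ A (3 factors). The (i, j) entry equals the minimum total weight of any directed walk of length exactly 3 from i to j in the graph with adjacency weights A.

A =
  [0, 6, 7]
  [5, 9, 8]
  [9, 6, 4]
A^⊗3 =
  [0, 6, 7]
  [5, 11, 12]
  [9, 14, 12]

Each entry (A^⊗3)_ij equals the minimum over all length-3 walks i = v_0 → v_1 → … → v_3 = j of Σ_t A[v_t][v_{t+1}]. For example, for (i, j) = (0, 2) we minimise over 9 possible intermediate vertex sequences; the minimum is 7, attained along the walk 0 → 0 → 0 → 2.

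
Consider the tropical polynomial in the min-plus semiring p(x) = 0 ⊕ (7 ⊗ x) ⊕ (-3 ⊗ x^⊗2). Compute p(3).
p(3) = 0

A tropical monomial a ⊗ x^⊗i evaluates to a + i · x. Evaluating each term at x = 3:
  Term 0 contributes 0 + 0 · 3 = 0
  Term 1 contributes 7 + 1 · 3 = 10
  Term 2 contributes -3 + 2 · 3 = 3
p(3) = ⊕ of these = min[0, 10, 3] = 0.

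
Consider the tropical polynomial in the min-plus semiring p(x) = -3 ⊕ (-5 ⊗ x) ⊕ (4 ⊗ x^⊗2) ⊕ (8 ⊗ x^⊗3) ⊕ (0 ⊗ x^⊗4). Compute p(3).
p(3) = -3

A tropical monomial a ⊗ x^⊗i evaluates to a + i · x. Evaluating each term at x = 3:
  Term 0 contributes -3 + 0 · 3 = -3
  Term 1 contributes -5 + 1 · 3 = -2
  Term 2 contributes 4 + 2 · 3 = 10
  Term 3 contributes 8 + 3 · 3 = 17
  Term 4 contributes 0 + 4 · 3 = 12
p(3) = ⊕ of these = min[-3, -2, 10, 17, 12] = -3.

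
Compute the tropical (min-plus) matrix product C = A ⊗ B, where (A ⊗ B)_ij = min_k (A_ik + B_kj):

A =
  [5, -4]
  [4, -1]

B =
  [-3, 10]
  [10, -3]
A ⊗ B =
  [2, -7]
  [1, -4]

Apply the min-plus product entry-by-entry:
  C[0][0] = min over k of (A[0][0] + B[0][0] = 5 + -3 = 2, A[0][1] + B[1][0] = -4 + 10 = 6) = 2 (attained at k = 0)
  C[0][1] = min over k of (A[0][0] + B[0][1] = 5 + 10 = 15, A[0][1] + B[1][1] = -4 + -3 = -7) = -7 (attained at k = 1)
  C[1][0] = min over k of (A[1][0] + B[0][0] = 4 + -3 = 1, A[1][1] + B[1][0] = -1 + 10 = 9) = 1 (attained at k = 0)
  C[1][1] = min over k of (A[1][0] + B[0][1] = 4 + 10 = 14, A[1][1] + B[1][1] = -1 + -3 = -4) = -4 (attained at k = 1)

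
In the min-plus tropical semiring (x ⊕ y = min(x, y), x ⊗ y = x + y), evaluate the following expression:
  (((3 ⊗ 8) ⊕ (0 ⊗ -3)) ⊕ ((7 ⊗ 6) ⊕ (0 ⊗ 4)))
(((3 ⊗ 8) ⊕ (0 ⊗ -3)) ⊕ ((7 ⊗ 6) ⊕ (0 ⊗ 4))) = -3

Expand innermost to outermost. Recall ⊕ takes the minimum of its arguments and ⊗ takes their sum. Working out the expression (((3 ⊗ 8) ⊕ (0 ⊗ -3)) ⊕ ((7 ⊗ 6) ⊕ (0 ⊗ 4))) gives -3.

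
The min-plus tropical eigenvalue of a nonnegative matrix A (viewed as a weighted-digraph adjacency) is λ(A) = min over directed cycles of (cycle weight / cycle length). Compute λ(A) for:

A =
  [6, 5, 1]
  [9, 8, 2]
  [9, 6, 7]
λ(A) = 4

Enumerate directed cycles and compute their means (weight / length). Sample:
  cycle 0 → 0: weight = 6, length = 1, mean = 6/1 ≈ 6.000
  cycle 1 → 1: weight = 8, length = 1, mean = 8/1 ≈ 8.000
  cycle 2 → 2: weight = 7, length = 1, mean = 7/1 ≈ 7.000
  cycle 0 → 1 → 0: weight = 14, length = 2, mean = 14/2 ≈ 7.000
  cycle 0 → 2 → 0: weight = 10, length = 2, mean = 10/2 ≈ 5.000
  cycle 1 → 0 → 1: weight = 14, length = 2, mean = 14/2 ≈ 7.000
Minimum mean = 4.000, attained e.g. along the cycle 1 → 2 → 1 with weight 8 and length 2. So λ(A) = 8/2 = 4.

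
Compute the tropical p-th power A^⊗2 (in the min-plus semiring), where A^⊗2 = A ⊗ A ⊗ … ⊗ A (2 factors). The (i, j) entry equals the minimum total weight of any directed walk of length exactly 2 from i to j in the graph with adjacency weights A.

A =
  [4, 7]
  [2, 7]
A^⊗2 =
  [8, 11]
  [6, 9]

Each entry (A^⊗2)_ij equals the minimum over all length-2 walks i = v_0 → v_1 → … → v_2 = j of Σ_t A[v_t][v_{t+1}]. For example, for (i, j) = (0, 1) we minimise over 2 possible intermediate vertex sequences; the minimum is 11, attained along the walk 0 → 0 → 1.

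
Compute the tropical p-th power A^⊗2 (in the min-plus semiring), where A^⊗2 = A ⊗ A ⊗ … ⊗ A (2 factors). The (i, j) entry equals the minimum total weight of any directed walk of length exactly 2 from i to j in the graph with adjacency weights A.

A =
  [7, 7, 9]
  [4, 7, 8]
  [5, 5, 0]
A^⊗2 =
  [11, 14, 9]
  [11, 11, 8]
  [5, 5, 0]

Each entry (A^⊗2)_ij equals the minimum over all length-2 walks i = v_0 → v_1 → … → v_2 = j of Σ_t A[v_t][v_{t+1}]. For example, for (i, j) = (0, 2) we minimise over 3 possible intermediate vertex sequences; the minimum is 9, attained along the walk 0 → 2 → 2.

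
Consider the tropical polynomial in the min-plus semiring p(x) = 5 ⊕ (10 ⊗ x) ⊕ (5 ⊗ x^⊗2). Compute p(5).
p(5) = 5

A tropical monomial a ⊗ x^⊗i evaluates to a + i · x. Evaluating each term at x = 5:
  Term 0 contributes 5 + 0 · 5 = 5
  Term 1 contributes 10 + 1 · 5 = 15
  Term 2 contributes 5 + 2 · 5 = 15
p(5) = ⊕ of these = min[5, 15, 15] = 5.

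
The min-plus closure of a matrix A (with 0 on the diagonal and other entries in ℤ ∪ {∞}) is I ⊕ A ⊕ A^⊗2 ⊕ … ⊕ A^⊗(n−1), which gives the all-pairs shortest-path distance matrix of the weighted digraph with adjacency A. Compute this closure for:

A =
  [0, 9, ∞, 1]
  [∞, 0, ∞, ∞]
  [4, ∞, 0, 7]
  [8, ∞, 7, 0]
Closure =
  [0, 9, 8, 1]
  [∞, 0, ∞, ∞]
  [4, 13, 0, 5]
  [8, 17, 7, 0]

This is the Floyd-Warshall all-pairs shortest-path computation. For each intermediate vertex k = 0, 1, …, 3, update dist[i][j] ← min(dist[i][j], dist[i][k] + dist[k][j]). The final matrix gives, for each (i, j), the minimum total weight of any directed path from i to j (possibly empty when i = j).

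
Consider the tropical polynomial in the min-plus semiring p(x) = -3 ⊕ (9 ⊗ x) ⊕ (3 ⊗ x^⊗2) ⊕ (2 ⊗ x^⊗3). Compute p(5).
p(5) = -3

A tropical monomial a ⊗ x^⊗i evaluates to a + i · x. Evaluating each term at x = 5:
  Term 0 contributes -3 + 0 · 5 = -3
  Term 1 contributes 9 + 1 · 5 = 14
  Term 2 contributes 3 + 2 · 5 = 13
  Term 3 contributes 2 + 3 · 5 = 17
p(5) = ⊕ of these = min[-3, 14, 13, 17] = -3.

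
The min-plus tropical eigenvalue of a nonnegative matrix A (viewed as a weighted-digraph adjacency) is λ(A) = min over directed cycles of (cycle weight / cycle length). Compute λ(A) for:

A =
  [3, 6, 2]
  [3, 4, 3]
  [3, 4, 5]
λ(A) = 5/2

Enumerate directed cycles and compute their means (weight / length). Sample:
  cycle 0 → 0: weight = 3, length = 1, mean = 3/1 ≈ 3.000
  cycle 1 → 1: weight = 4, length = 1, mean = 4/1 ≈ 4.000
  cycle 2 → 2: weight = 5, length = 1, mean = 5/1 ≈ 5.000
  cycle 0 → 1 → 0: weight = 9, length = 2, mean = 9/2 ≈ 4.500
  cycle 0 → 2 → 0: weight = 5, length = 2, mean = 5/2 ≈ 2.500
  cycle 1 → 0 → 1: weight = 9, length = 2, mean = 9/2 ≈ 4.500
Minimum mean = 2.500, attained e.g. along the cycle 0 → 2 → 0 with weight 5 and length 2. So λ(A) = 5/2 = 5/2.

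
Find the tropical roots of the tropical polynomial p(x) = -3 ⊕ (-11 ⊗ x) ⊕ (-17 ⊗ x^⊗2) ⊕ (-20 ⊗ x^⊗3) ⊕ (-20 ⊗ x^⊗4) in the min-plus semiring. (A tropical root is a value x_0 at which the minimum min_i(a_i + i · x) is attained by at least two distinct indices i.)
Roots: {0, 3, 6, 8}

Each tropical root is a break point of the lower envelope of the lines y = a_i + i · x (there are 5 lines, with slopes 0, 1, ..., 4). Only the lines that attain the minimum somewhere contribute to roots; other lines are dominated. Here the surviving (envelope) indices are i = 4, i = 3, i = 2, i = 1, i = 0.
Intersections between consecutive envelope lines give the roots: for adjacent envelope indices i < j the intersection is x = (a_i − a_j) / (j − i). Reading off the sorted break points: {0, 3, 6, 8}.
Verification: at each break x_0, at least two indices attain the minimum of min_i(a_i + i · x_0).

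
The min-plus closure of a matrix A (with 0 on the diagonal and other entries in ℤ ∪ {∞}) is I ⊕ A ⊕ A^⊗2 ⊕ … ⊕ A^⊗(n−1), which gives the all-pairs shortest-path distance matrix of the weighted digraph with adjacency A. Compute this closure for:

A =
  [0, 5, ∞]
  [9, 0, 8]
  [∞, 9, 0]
Closure =
  [0, 5, 13]
  [9, 0, 8]
  [18, 9, 0]

This is the Floyd-Warshall all-pairs shortest-path computation. For each intermediate vertex k = 0, 1, …, 2, update dist[i][j] ← min(dist[i][j], dist[i][k] + dist[k][j]). The final matrix gives, for each (i, j), the minimum total weight of any directed path from i to j (possibly empty when i = j).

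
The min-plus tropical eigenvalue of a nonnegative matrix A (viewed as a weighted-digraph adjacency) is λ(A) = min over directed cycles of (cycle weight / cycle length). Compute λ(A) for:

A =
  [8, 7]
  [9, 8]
λ(A) = 8

Enumerate directed cycles and compute their means (weight / length). Sample:
  cycle 0 → 0: weight = 8, length = 1, mean = 8/1 ≈ 8.000
  cycle 1 → 1: weight = 8, length = 1, mean = 8/1 ≈ 8.000
  cycle 0 → 1 → 0: weight = 16, length = 2, mean = 16/2 ≈ 8.000
  cycle 1 → 0 → 1: weight = 16, length = 2, mean = 16/2 ≈ 8.000
Minimum mean = 8.000, attained e.g. along the cycle 0 → 0 with weight 8 and length 1. So λ(A) = 8/1 = 8.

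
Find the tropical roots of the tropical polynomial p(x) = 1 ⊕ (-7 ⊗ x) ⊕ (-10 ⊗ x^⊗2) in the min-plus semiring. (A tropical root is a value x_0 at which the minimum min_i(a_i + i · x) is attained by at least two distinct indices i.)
Roots: {3, 8}

Each tropical root is a break point of the lower envelope of the lines y = a_i + i · x (there are 3 lines, with slopes 0, 1, ..., 2). Only the lines that attain the minimum somewhere contribute to roots; other lines are dominated. Here the surviving (envelope) indices are i = 2, i = 1, i = 0.
Intersections between consecutive envelope lines give the roots: for adjacent envelope indices i < j the intersection is x = (a_i − a_j) / (j − i). Reading off the sorted break points: {3, 8}.
Verification: at each break x_0, at least two indices attain the minimum of min_i(a_i + i · x_0).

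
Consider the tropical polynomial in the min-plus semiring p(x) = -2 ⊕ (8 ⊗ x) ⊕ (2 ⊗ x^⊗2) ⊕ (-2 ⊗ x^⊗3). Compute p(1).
p(1) = -2

A tropical monomial a ⊗ x^⊗i evaluates to a + i · x. Evaluating each term at x = 1:
  Term 0 contributes -2 + 0 · 1 = -2
  Term 1 contributes 8 + 1 · 1 = 9
  Term 2 contributes 2 + 2 · 1 = 4
  Term 3 contributes -2 + 3 · 1 = 1
p(1) = ⊕ of these = min[-2, 9, 4, 1] = -2.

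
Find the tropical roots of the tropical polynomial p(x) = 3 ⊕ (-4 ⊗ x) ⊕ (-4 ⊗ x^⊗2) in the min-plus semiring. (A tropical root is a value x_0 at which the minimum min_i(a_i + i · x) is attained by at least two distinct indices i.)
Roots: {0, 7}

Each tropical root is a break point of the lower envelope of the lines y = a_i + i · x (there are 3 lines, with slopes 0, 1, ..., 2). Only the lines that attain the minimum somewhere contribute to roots; other lines are dominated. Here the surviving (envelope) indices are i = 2, i = 1, i = 0.
Intersections between consecutive envelope lines give the roots: for adjacent envelope indices i < j the intersection is x = (a_i − a_j) / (j − i). Reading off the sorted break points: {0, 7}.
Verification: at each break x_0, at least two indices attain the minimum of min_i(a_i + i · x_0).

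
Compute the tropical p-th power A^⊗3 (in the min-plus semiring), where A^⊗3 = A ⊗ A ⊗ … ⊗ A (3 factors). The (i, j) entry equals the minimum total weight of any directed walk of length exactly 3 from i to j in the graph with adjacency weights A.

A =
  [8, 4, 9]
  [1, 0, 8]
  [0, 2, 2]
A^⊗3 =
  [5, 4, 12]
  [1, 0, 8]
  [3, 2, 6]

Each entry (A^⊗3)_ij equals the minimum over all length-3 walks i = v_0 → v_1 → … → v_3 = j of Σ_t A[v_t][v_{t+1}]. For example, for (i, j) = (0, 2) we minimise over 9 possible intermediate vertex sequences; the minimum is 12, attained along the walk 0 → 1 → 1 → 2.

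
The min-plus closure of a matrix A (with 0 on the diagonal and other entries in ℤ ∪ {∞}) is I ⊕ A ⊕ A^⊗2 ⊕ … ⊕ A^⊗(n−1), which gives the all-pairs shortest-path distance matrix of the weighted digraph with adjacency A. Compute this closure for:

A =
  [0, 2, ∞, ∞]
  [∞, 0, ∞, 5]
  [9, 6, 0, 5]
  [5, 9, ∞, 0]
Closure =
  [0, 2, ∞, 7]
  [10, 0, ∞, 5]
  [9, 6, 0, 5]
  [5, 7, ∞, 0]

This is the Floyd-Warshall all-pairs shortest-path computation. For each intermediate vertex k = 0, 1, …, 3, update dist[i][j] ← min(dist[i][j], dist[i][k] + dist[k][j]). The final matrix gives, for each (i, j), the minimum total weight of any directed path from i to j (possibly empty when i = j).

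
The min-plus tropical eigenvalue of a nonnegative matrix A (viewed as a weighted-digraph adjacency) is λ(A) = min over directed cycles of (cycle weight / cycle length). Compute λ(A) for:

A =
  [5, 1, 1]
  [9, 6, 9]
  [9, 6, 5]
λ(A) = 5

Enumerate directed cycles and compute their means (weight / length). Sample:
  cycle 0 → 0: weight = 5, length = 1, mean = 5/1 ≈ 5.000
  cycle 1 → 1: weight = 6, length = 1, mean = 6/1 ≈ 6.000
  cycle 2 → 2: weight = 5, length = 1, mean = 5/1 ≈ 5.000
  cycle 0 → 1 → 0: weight = 10, length = 2, mean = 10/2 ≈ 5.000
  cycle 0 → 2 → 0: weight = 10, length = 2, mean = 10/2 ≈ 5.000
  cycle 1 → 0 → 1: weight = 10, length = 2, mean = 10/2 ≈ 5.000
Minimum mean = 5.000, attained e.g. along the cycle 0 → 0 with weight 5 and length 1. So λ(A) = 5/1 = 5.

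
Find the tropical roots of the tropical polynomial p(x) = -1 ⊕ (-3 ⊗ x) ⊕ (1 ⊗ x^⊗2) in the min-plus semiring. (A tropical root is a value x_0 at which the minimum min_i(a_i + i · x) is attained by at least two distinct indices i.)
Roots: {-4, 2}

Each tropical root is a break point of the lower envelope of the lines y = a_i + i · x (there are 3 lines, with slopes 0, 1, ..., 2). Only the lines that attain the minimum somewhere contribute to roots; other lines are dominated. Here the surviving (envelope) indices are i = 2, i = 1, i = 0.
Intersections between consecutive envelope lines give the roots: for adjacent envelope indices i < j the intersection is x = (a_i − a_j) / (j − i). Reading off the sorted break points: {-4, 2}.
Verification: at each break x_0, at least two indices attain the minimum of min_i(a_i + i · x_0).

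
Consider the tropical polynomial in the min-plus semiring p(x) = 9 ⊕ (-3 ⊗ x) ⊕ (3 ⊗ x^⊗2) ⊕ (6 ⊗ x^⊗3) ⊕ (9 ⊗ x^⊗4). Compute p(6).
p(6) = 3

A tropical monomial a ⊗ x^⊗i evaluates to a + i · x. Evaluating each term at x = 6:
  Term 0 contributes 9 + 0 · 6 = 9
  Term 1 contributes -3 + 1 · 6 = 3
  Term 2 contributes 3 + 2 · 6 = 15
  Term 3 contributes 6 + 3 · 6 = 24
  Term 4 contributes 9 + 4 · 6 = 33
p(6) = ⊕ of these = min[9, 3, 15, 24, 33] = 3.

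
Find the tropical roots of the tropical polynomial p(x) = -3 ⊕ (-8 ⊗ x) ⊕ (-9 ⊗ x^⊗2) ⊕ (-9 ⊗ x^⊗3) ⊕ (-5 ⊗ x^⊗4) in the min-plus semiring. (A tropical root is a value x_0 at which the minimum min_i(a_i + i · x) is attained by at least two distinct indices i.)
Roots: {-4, 0, 1, 5}

Each tropical root is a break point of the lower envelope of the lines y = a_i + i · x (there are 5 lines, with slopes 0, 1, ..., 4). Only the lines that attain the minimum somewhere contribute to roots; other lines are dominated. Here the surviving (envelope) indices are i = 4, i = 3, i = 2, i = 1, i = 0.
Intersections between consecutive envelope lines give the roots: for adjacent envelope indices i < j the intersection is x = (a_i − a_j) / (j − i). Reading off the sorted break points: {-4, 0, 1, 5}.
Verification: at each break x_0, at least two indices attain the minimum of min_i(a_i + i · x_0).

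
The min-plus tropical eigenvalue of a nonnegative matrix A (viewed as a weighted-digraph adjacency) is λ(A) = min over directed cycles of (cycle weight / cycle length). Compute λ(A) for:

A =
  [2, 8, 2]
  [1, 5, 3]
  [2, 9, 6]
λ(A) = 2

Enumerate directed cycles and compute their means (weight / length). Sample:
  cycle 0 → 0: weight = 2, length = 1, mean = 2/1 ≈ 2.000
  cycle 1 → 1: weight = 5, length = 1, mean = 5/1 ≈ 5.000
  cycle 2 → 2: weight = 6, length = 1, mean = 6/1 ≈ 6.000
  cycle 0 → 1 → 0: weight = 9, length = 2, mean = 9/2 ≈ 4.500
  cycle 0 → 2 → 0: weight = 4, length = 2, mean = 4/2 ≈ 2.000
  cycle 1 → 0 → 1: weight = 9, length = 2, mean = 9/2 ≈ 4.500
Minimum mean = 2.000, attained e.g. along the cycle 0 → 0 with weight 2 and length 1. So λ(A) = 2/1 = 2.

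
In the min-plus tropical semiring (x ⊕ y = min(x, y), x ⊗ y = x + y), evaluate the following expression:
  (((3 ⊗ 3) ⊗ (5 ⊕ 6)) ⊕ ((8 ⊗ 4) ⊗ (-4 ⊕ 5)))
(((3 ⊗ 3) ⊗ (5 ⊕ 6)) ⊕ ((8 ⊗ 4) ⊗ (-4 ⊕ 5))) = 8

Expand innermost to outermost. Recall ⊕ takes the minimum of its arguments and ⊗ takes their sum. Working out the expression (((3 ⊗ 3) ⊗ (5 ⊕ 6)) ⊕ ((8 ⊗ 4) ⊗ (-4 ⊕ 5))) gives 8.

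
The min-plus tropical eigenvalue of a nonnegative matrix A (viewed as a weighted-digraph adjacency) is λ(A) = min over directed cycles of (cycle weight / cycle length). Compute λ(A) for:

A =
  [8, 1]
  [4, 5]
λ(A) = 5/2

Enumerate directed cycles and compute their means (weight / length). Sample:
  cycle 0 → 0: weight = 8, length = 1, mean = 8/1 ≈ 8.000
  cycle 1 → 1: weight = 5, length = 1, mean = 5/1 ≈ 5.000
  cycle 0 → 1 → 0: weight = 5, length = 2, mean = 5/2 ≈ 2.500
  cycle 1 → 0 → 1: weight = 5, length = 2, mean = 5/2 ≈ 2.500
Minimum mean = 2.500, attained e.g. along the cycle 0 → 1 → 0 with weight 5 and length 2. So λ(A) = 5/2 = 5/2.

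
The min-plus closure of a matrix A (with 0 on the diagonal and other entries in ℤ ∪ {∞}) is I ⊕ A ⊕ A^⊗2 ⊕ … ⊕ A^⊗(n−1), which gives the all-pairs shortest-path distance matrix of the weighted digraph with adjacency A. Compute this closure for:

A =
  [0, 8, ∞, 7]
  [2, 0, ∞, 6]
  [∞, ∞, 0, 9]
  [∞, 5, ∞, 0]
Closure =
  [0, 8, ∞, 7]
  [2, 0, ∞, 6]
  [16, 14, 0, 9]
  [7, 5, ∞, 0]

This is the Floyd-Warshall all-pairs shortest-path computation. For each intermediate vertex k = 0, 1, …, 3, update dist[i][j] ← min(dist[i][j], dist[i][k] + dist[k][j]). The final matrix gives, for each (i, j), the minimum total weight of any directed path from i to j (possibly empty when i = j).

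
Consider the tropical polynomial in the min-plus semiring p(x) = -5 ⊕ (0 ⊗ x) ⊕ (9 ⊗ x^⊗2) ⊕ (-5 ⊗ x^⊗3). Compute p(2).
p(2) = -5

A tropical monomial a ⊗ x^⊗i evaluates to a + i · x. Evaluating each term at x = 2:
  Term 0 contributes -5 + 0 · 2 = -5
  Term 1 contributes 0 + 1 · 2 = 2
  Term 2 contributes 9 + 2 · 2 = 13
  Term 3 contributes -5 + 3 · 2 = 1
p(2) = ⊕ of these = min[-5, 2, 13, 1] = -5.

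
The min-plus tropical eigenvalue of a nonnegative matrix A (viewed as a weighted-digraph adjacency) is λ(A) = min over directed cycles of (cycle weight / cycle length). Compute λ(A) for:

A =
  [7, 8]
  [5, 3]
λ(A) = 3

Enumerate directed cycles and compute their means (weight / length). Sample:
  cycle 0 → 0: weight = 7, length = 1, mean = 7/1 ≈ 7.000
  cycle 1 → 1: weight = 3, length = 1, mean = 3/1 ≈ 3.000
  cycle 0 → 1 → 0: weight = 13, length = 2, mean = 13/2 ≈ 6.500
  cycle 1 → 0 → 1: weight = 13, length = 2, mean = 13/2 ≈ 6.500
Minimum mean = 3.000, attained e.g. along the cycle 1 → 1 with weight 3 and length 1. So λ(A) = 3/1 = 3.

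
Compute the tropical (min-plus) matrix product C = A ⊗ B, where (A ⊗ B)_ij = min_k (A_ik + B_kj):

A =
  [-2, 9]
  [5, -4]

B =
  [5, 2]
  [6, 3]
A ⊗ B =
  [3, 0]
  [2, -1]

Apply the min-plus product entry-by-entry:
  C[0][0] = min over k of (A[0][0] + B[0][0] = -2 + 5 = 3, A[0][1] + B[1][0] = 9 + 6 = 15) = 3 (attained at k = 0)
  C[0][1] = min over k of (A[0][0] + B[0][1] = -2 + 2 = 0, A[0][1] + B[1][1] = 9 + 3 = 12) = 0 (attained at k = 0)
  C[1][0] = min over k of (A[1][0] + B[0][0] = 5 + 5 = 10, A[1][1] + B[1][0] = -4 + 6 = 2) = 2 (attained at k = 1)
  C[1][1] = min over k of (A[1][0] + B[0][1] = 5 + 2 = 7, A[1][1] + B[1][1] = -4 + 3 = -1) = -1 (attained at k = 1)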